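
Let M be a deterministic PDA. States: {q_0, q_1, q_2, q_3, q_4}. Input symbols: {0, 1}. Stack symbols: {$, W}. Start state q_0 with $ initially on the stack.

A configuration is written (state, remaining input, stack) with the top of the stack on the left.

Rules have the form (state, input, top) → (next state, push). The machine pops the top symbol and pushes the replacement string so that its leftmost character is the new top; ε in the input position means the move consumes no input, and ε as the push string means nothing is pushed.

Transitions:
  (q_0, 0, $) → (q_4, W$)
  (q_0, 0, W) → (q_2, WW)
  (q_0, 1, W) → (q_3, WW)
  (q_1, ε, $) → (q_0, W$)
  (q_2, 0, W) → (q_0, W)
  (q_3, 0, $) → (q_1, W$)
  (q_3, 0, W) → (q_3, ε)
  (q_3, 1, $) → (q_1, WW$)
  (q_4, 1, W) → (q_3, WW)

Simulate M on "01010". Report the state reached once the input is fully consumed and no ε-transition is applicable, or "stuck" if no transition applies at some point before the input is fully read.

stuck

(q_0, 01010, $) ⊢ (q_4, 1010, W$) ⊢ (q_3, 010, WW$) ⊢ (q_3, 10, W$)
No transition for (q_3, 1, top W); M blocks with input 10 remaining.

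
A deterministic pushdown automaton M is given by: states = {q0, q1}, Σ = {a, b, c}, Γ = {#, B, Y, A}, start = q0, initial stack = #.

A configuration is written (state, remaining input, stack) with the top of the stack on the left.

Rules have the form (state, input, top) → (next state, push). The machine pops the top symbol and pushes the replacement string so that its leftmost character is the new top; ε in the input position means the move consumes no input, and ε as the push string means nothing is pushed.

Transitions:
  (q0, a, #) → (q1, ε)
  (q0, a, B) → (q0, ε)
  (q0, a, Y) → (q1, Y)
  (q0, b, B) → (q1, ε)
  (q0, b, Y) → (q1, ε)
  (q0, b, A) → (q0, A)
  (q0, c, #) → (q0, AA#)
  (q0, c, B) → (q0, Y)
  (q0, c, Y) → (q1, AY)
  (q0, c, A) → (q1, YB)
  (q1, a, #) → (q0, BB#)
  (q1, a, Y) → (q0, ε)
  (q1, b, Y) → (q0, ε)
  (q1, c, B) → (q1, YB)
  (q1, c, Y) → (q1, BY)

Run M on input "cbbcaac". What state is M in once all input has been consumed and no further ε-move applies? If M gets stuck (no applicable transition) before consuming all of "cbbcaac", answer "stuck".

(q0, cbbcaac, #)
  read c, top #: go to q0, push AA# → (q0, bbcaac, AA#)
  read b, top A: go to q0, push A → (q0, bcaac, AA#)
  read b, top A: go to q0, push A → (q0, caac, AA#)
  read c, top A: go to q1, push YB → (q1, aac, YBA#)
  read a, top Y: go to q0, push ε → (q0, ac, BA#)
  read a, top B: go to q0, push ε → (q0, c, A#)
  read c, top A: go to q1, push YB → (q1, ε, YB#)
All input consumed; M is in state q1.

q1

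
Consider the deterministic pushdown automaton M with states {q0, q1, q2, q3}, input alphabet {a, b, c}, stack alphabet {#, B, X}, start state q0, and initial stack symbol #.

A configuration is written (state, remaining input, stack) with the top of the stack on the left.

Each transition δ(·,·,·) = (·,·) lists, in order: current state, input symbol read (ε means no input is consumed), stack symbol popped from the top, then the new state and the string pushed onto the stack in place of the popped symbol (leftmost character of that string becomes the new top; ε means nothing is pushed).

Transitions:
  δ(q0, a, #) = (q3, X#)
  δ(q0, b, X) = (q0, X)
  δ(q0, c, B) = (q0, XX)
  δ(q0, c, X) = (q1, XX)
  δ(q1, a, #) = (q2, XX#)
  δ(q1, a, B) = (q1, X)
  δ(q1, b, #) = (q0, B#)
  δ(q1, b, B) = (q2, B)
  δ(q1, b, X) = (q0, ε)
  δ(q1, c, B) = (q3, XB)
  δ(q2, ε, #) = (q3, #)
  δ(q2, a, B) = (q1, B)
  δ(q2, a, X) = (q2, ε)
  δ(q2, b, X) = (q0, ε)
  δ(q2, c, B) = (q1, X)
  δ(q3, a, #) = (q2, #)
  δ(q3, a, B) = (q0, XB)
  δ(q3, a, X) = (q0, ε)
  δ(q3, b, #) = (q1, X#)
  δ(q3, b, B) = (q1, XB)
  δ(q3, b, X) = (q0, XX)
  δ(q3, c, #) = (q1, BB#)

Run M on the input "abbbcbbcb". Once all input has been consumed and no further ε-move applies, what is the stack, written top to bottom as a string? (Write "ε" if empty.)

(q0, abbbcbbcb, #)
  read a, top #: go to q3, push X# → (q3, bbbcbbcb, X#)
  read b, top X: go to q0, push XX → (q0, bbcbbcb, XX#)
  read b, top X: go to q0, push X → (q0, bcbbcb, XX#)
  read b, top X: go to q0, push X → (q0, cbbcb, XX#)
  read c, top X: go to q1, push XX → (q1, bbcb, XXX#)
  read b, top X: go to q0, push ε → (q0, bcb, XX#)
  read b, top X: go to q0, push X → (q0, cb, XX#)
  read c, top X: go to q1, push XX → (q1, b, XXX#)
  read b, top X: go to q0, push ε → (q0, ε, XX#)
All input consumed in state q0 with stack XX#.

XX#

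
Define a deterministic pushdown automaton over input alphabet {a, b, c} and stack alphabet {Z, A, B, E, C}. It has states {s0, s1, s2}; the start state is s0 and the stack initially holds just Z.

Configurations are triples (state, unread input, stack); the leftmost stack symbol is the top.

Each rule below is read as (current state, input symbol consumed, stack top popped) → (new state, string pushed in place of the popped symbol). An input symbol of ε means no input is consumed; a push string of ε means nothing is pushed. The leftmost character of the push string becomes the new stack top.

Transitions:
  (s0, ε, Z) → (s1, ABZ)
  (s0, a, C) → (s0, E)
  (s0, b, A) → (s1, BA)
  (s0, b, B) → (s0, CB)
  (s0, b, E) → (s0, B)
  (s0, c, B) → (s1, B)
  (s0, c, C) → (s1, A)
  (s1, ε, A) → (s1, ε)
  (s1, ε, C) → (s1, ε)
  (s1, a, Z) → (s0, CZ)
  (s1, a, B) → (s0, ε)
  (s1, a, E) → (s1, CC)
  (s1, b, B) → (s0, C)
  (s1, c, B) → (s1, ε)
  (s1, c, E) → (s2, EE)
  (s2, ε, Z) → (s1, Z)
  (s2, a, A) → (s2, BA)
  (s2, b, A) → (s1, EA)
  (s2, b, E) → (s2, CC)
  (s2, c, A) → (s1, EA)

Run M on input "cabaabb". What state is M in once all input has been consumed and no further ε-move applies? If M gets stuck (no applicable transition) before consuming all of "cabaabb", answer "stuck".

stuck

(s0, cabaabb, Z) ⊢ (s1, cabaabb, ABZ) ⊢ (s1, cabaabb, BZ) ⊢ (s1, abaabb, Z) ⊢ (s0, baabb, CZ)
No transition for (s0, b, top C); M blocks with input baabb remaining.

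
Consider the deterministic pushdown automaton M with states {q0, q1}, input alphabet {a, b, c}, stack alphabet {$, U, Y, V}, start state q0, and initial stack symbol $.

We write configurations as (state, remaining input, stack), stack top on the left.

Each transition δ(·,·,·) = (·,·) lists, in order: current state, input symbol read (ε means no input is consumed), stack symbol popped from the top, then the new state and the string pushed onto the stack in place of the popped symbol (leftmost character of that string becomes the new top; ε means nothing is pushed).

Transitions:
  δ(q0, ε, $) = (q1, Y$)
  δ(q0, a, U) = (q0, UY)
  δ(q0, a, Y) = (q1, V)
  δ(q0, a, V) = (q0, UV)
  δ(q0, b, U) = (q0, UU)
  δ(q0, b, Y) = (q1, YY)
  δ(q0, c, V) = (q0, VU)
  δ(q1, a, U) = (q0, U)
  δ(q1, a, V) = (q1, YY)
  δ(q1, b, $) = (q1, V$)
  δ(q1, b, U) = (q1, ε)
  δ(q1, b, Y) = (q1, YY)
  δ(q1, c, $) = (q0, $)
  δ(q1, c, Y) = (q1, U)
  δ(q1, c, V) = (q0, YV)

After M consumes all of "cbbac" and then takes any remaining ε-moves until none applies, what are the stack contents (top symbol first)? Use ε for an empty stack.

UY$

(q0, cbbac, $)
  ε-move, top $: go to q1, push Y$ → (q1, cbbac, Y$)
  read c, top Y: go to q1, push U → (q1, bbac, U$)
  read b, top U: go to q1, push ε → (q1, bac, $)
  read b, top $: go to q1, push V$ → (q1, ac, V$)
  read a, top V: go to q1, push YY → (q1, c, YY$)
  read c, top Y: go to q1, push U → (q1, ε, UY$)
All input consumed in state q1 with stack UY$.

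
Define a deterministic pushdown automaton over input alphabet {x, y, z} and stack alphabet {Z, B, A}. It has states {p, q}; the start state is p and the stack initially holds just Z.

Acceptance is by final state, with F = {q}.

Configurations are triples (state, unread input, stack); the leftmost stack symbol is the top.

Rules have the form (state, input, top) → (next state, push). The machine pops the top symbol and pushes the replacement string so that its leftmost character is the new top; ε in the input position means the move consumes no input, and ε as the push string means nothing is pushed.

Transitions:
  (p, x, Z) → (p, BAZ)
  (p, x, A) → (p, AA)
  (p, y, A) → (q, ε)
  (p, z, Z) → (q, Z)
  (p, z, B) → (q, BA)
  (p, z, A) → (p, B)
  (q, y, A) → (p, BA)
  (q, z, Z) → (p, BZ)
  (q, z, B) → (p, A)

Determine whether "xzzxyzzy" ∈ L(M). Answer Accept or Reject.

(p, xzzxyzzy, Z)
  read x, top Z: go to p, push BAZ → (p, zzxyzzy, BAZ)
  read z, top B: go to q, push BA → (q, zxyzzy, BAAZ)
  read z, top B: go to p, push A → (p, xyzzy, AAAZ)
  read x, top A: go to p, push AA → (p, yzzy, AAAAZ)
  read y, top A: go to q, push ε → (q, zzy, AAAZ)
No transition applies at (q, zzy, AAAZ); input not fully consumed.

Reject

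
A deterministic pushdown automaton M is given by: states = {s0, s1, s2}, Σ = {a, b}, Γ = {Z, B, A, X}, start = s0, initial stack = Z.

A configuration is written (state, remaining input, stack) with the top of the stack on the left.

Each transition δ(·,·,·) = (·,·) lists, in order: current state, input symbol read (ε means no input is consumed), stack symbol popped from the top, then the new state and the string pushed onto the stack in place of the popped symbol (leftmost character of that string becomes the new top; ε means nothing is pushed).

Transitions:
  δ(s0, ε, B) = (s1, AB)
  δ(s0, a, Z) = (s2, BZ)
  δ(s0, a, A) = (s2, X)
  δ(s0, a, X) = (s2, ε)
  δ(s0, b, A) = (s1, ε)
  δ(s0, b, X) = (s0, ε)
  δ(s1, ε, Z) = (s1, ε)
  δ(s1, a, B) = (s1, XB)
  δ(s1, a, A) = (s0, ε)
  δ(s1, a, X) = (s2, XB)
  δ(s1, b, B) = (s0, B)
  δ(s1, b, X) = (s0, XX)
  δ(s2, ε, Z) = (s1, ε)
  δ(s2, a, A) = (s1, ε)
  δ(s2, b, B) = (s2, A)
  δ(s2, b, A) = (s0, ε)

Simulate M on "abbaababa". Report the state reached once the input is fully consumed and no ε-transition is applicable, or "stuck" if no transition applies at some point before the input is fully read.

(s0, abbaababa, Z)
  read a, top Z: go to s2, push BZ → (s2, bbaababa, BZ)
  read b, top B: go to s2, push A → (s2, baababa, AZ)
  read b, top A: go to s0, push ε → (s0, aababa, Z)
  read a, top Z: go to s2, push BZ → (s2, ababa, BZ)
No transition for (s2, a, top B); M blocks with input ababa remaining.

stuck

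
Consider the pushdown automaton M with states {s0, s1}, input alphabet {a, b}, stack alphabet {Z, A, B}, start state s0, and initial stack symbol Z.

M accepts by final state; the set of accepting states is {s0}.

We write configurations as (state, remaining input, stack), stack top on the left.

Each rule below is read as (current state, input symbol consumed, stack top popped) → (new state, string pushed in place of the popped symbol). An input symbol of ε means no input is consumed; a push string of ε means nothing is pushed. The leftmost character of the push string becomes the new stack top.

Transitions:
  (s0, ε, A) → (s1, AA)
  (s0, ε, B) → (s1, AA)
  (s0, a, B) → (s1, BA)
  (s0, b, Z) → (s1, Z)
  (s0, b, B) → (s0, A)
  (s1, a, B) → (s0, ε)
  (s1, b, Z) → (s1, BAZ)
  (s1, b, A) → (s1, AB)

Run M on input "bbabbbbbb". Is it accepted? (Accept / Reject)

Reject

No computation consumes all input and reaches a final state.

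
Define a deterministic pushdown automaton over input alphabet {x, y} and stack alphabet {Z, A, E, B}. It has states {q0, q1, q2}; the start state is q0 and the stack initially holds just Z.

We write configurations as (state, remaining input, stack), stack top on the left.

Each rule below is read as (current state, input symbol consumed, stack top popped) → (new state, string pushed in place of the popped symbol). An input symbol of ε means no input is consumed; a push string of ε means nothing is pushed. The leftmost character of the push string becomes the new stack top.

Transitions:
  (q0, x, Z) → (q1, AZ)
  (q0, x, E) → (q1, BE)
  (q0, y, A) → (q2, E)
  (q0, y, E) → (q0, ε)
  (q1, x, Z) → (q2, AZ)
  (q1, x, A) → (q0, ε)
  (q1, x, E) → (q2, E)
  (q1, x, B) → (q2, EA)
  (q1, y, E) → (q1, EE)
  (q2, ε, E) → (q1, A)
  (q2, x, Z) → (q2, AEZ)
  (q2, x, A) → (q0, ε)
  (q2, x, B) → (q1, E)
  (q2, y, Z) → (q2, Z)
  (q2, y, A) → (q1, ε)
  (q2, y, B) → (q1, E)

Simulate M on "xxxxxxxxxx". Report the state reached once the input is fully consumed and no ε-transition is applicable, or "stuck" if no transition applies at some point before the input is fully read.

(q0, xxxxxxxxxx, Z) ⊢ (q1, xxxxxxxxx, AZ) ⊢ (q0, xxxxxxxx, Z) ⊢ (q1, xxxxxxx, AZ) ⊢ (q0, xxxxxx, Z) ⊢ (q1, xxxxx, AZ) ⊢ (q0, xxxx, Z) ⊢ (q1, xxx, AZ) ⊢ (q0, xx, Z) ⊢ (q1, x, AZ) ⊢ (q0, ε, Z)
All input consumed; M is in state q0.

q0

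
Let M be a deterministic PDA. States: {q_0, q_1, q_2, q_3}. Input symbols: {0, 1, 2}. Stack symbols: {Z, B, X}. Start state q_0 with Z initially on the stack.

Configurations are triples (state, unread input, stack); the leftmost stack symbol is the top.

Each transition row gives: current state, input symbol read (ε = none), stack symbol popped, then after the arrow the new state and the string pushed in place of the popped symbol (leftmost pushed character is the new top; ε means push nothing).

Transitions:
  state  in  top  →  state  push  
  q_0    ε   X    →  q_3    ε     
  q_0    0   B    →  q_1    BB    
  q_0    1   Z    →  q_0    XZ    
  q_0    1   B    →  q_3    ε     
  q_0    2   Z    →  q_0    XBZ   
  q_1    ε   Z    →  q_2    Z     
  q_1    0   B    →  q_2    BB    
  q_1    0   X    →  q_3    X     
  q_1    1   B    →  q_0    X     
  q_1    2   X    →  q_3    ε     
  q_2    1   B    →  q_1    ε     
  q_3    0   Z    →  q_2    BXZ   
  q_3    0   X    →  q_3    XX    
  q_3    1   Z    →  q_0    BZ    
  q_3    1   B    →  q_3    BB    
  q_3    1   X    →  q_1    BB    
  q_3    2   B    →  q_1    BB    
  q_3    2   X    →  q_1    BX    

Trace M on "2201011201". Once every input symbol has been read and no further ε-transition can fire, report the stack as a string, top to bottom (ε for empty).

(q_0, 2201011201, Z)
  read 2, top Z: go to q_0, push XBZ → (q_0, 201011201, XBZ)
  ε-move, top X: go to q_3, push ε → (q_3, 201011201, BZ)
  read 2, top B: go to q_1, push BB → (q_1, 01011201, BBZ)
  read 0, top B: go to q_2, push BB → (q_2, 1011201, BBBZ)
  read 1, top B: go to q_1, push ε → (q_1, 011201, BBZ)
  read 0, top B: go to q_2, push BB → (q_2, 11201, BBBZ)
  read 1, top B: go to q_1, push ε → (q_1, 1201, BBZ)
  read 1, top B: go to q_0, push X → (q_0, 201, XBZ)
  ε-move, top X: go to q_3, push ε → (q_3, 201, BZ)
  read 2, top B: go to q_1, push BB → (q_1, 01, BBZ)
  read 0, top B: go to q_2, push BB → (q_2, 1, BBBZ)
  read 1, top B: go to q_1, push ε → (q_1, ε, BBZ)
All input consumed in state q_1 with stack BBZ.

BBZ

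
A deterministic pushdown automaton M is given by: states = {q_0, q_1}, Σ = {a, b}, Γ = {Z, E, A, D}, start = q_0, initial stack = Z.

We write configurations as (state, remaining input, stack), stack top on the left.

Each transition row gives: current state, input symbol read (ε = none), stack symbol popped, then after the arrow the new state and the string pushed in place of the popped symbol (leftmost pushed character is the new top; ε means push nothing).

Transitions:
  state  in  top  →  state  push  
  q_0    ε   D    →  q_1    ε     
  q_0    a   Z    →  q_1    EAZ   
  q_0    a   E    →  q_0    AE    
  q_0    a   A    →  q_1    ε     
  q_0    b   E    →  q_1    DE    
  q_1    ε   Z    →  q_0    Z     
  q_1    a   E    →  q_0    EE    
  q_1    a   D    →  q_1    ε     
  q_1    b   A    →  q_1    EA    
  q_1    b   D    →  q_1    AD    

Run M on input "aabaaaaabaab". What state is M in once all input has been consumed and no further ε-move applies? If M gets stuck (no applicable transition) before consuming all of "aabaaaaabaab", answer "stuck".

(q_0, aabaaaaabaab, Z) ⊢ (q_1, abaaaaabaab, EAZ) ⊢ (q_0, baaaaabaab, EEAZ) ⊢ (q_1, aaaaabaab, DEEAZ) ⊢ (q_1, aaaabaab, EEAZ) ⊢ (q_0, aaabaab, EEEAZ) ⊢ (q_0, aabaab, AEEEAZ) ⊢ (q_1, abaab, EEEAZ) ⊢ (q_0, baab, EEEEAZ) ⊢ (q_1, aab, DEEEEAZ) ⊢ (q_1, ab, EEEEAZ) ⊢ (q_0, b, EEEEEAZ) ⊢ (q_1, ε, DEEEEEAZ)
All input consumed; M is in state q_1.

q_1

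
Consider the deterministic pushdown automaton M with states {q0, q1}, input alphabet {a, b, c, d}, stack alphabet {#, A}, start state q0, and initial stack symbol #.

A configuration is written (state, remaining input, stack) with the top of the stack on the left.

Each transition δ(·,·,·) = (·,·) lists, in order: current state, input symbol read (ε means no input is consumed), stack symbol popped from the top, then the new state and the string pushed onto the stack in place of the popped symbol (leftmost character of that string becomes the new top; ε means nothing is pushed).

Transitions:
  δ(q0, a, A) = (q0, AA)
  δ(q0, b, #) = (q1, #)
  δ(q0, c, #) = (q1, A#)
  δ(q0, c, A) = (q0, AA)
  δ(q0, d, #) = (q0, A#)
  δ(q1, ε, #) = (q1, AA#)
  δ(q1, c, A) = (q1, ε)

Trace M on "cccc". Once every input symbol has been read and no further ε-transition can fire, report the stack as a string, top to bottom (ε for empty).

AA#

(q0, cccc, #)
  read c, top #: go to q1, push A# → (q1, ccc, A#)
  read c, top A: go to q1, push ε → (q1, cc, #)
  ε-move, top #: go to q1, push AA# → (q1, cc, AA#)
  read c, top A: go to q1, push ε → (q1, c, A#)
  read c, top A: go to q1, push ε → (q1, ε, #)
  ε-move, top #: go to q1, push AA# → (q1, ε, AA#)
All input consumed in state q1 with stack AA#.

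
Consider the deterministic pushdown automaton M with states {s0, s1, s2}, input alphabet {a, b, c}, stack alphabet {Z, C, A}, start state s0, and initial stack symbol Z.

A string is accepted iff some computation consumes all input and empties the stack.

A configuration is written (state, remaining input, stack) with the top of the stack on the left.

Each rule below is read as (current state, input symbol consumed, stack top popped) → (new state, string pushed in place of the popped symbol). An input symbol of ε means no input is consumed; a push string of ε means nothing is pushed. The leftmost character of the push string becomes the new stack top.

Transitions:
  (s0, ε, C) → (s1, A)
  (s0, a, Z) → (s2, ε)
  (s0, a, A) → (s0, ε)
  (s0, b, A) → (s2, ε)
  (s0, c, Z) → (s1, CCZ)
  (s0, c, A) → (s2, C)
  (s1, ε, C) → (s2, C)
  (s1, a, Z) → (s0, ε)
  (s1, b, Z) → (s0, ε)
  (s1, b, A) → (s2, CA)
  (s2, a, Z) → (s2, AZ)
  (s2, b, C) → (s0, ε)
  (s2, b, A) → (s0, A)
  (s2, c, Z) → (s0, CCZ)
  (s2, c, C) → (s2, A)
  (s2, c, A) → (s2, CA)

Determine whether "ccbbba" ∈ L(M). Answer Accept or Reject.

Accept

(s0, ccbbba, Z)
  read c, top Z: go to s1, push CCZ → (s1, cbbba, CCZ)
  ε-move, top C: go to s2, push C → (s2, cbbba, CCZ)
  read c, top C: go to s2, push A → (s2, bbba, ACZ)
  read b, top A: go to s0, push A → (s0, bba, ACZ)
  read b, top A: go to s2, push ε → (s2, ba, CZ)
  read b, top C: go to s0, push ε → (s0, a, Z)
  read a, top Z: go to s2, push ε → (s2, ε, ε)
All input consumed and the stack is empty.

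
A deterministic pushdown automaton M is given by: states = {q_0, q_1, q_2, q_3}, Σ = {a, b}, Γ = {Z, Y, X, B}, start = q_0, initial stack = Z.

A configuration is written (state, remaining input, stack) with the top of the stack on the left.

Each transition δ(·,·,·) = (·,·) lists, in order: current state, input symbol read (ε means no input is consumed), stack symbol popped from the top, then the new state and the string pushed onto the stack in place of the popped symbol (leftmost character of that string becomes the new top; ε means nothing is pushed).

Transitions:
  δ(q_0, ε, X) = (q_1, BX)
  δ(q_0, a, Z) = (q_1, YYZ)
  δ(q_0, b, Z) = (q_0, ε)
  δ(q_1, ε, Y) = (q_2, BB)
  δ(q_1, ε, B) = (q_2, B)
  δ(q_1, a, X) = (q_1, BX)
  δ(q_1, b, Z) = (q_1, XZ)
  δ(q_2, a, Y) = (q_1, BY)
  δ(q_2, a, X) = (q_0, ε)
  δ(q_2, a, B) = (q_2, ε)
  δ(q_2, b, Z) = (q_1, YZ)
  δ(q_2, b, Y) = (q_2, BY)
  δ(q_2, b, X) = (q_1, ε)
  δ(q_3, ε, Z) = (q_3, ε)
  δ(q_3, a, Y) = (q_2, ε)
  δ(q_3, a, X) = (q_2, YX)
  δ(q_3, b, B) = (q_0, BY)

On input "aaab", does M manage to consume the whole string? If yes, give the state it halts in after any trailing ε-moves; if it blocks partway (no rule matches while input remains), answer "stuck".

q_2

(q_0, aaab, Z)
  read a, top Z: go to q_1, push YYZ → (q_1, aab, YYZ)
  ε-move, top Y: go to q_2, push BB → (q_2, aab, BBYZ)
  read a, top B: go to q_2, push ε → (q_2, ab, BYZ)
  read a, top B: go to q_2, push ε → (q_2, b, YZ)
  read b, top Y: go to q_2, push BY → (q_2, ε, BYZ)
All input consumed; M is in state q_2.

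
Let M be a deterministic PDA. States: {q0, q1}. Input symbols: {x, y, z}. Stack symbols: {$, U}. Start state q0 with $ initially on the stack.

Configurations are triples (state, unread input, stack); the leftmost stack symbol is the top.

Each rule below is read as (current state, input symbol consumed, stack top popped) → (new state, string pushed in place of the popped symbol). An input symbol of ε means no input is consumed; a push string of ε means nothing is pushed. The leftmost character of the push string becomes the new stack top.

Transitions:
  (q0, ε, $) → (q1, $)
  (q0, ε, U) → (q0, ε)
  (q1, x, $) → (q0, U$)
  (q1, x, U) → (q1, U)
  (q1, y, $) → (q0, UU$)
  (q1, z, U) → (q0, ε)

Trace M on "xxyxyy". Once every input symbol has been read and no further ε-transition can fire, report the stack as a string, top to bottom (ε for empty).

$

(q0, xxyxyy, $) ⊢ (q1, xxyxyy, $) ⊢ (q0, xyxyy, U$) ⊢ (q0, xyxyy, $) ⊢ (q1, xyxyy, $) ⊢ (q0, yxyy, U$) ⊢ (q0, yxyy, $) ⊢ (q1, yxyy, $) ⊢ (q0, xyy, UU$) ⊢ (q0, xyy, U$) ⊢ (q0, xyy, $) ⊢ (q1, xyy, $) ⊢ (q0, yy, U$) ⊢ (q0, yy, $) ⊢ (q1, yy, $) ⊢ (q0, y, UU$) ⊢ (q0, y, U$) ⊢ (q0, y, $) ⊢ (q1, y, $) ⊢ (q0, ε, UU$) ⊢ (q0, ε, U$) ⊢ (q0, ε, $) ⊢ (q1, ε, $)
All input consumed in state q1 with stack $.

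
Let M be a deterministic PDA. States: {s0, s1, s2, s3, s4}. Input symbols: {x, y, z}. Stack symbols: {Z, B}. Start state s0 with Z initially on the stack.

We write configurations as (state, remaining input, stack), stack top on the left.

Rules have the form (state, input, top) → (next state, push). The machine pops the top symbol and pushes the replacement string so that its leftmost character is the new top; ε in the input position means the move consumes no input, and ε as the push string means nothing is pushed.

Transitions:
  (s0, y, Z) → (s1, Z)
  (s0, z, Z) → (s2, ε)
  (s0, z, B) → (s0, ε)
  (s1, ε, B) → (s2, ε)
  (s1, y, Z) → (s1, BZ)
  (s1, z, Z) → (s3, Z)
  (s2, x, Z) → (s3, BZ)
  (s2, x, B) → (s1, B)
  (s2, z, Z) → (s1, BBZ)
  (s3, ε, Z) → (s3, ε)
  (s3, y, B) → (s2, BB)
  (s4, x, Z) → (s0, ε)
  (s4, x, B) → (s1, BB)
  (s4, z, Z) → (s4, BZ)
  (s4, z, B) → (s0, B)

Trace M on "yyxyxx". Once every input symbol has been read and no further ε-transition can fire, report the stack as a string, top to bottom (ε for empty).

(s0, yyxyxx, Z) ⊢ (s1, yxyxx, Z) ⊢ (s1, xyxx, BZ) ⊢ (s2, xyxx, Z) ⊢ (s3, yxx, BZ) ⊢ (s2, xx, BBZ) ⊢ (s1, x, BBZ) ⊢ (s2, x, BZ) ⊢ (s1, ε, BZ) ⊢ (s2, ε, Z)
All input consumed in state s2 with stack Z.

Z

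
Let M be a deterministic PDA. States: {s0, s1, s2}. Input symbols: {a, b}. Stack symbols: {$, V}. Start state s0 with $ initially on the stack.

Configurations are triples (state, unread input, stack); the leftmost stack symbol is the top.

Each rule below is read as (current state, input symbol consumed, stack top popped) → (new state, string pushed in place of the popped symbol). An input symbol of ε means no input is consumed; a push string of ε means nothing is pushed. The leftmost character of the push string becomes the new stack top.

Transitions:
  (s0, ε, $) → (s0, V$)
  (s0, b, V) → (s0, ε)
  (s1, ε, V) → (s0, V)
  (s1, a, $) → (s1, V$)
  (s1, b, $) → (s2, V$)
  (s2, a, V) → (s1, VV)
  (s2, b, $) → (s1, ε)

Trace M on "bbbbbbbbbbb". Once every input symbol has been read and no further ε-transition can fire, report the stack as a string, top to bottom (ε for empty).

V$

(s0, bbbbbbbbbbb, $)
  ε-move, top $: go to s0, push V$ → (s0, bbbbbbbbbbb, V$)
  read b, top V: go to s0, push ε → (s0, bbbbbbbbbb, $)
  ε-move, top $: go to s0, push V$ → (s0, bbbbbbbbbb, V$)
  read b, top V: go to s0, push ε → (s0, bbbbbbbbb, $)
  ε-move, top $: go to s0, push V$ → (s0, bbbbbbbbb, V$)
  read b, top V: go to s0, push ε → (s0, bbbbbbbb, $)
  ε-move, top $: go to s0, push V$ → (s0, bbbbbbbb, V$)
  read b, top V: go to s0, push ε → (s0, bbbbbbb, $)
  ε-move, top $: go to s0, push V$ → (s0, bbbbbbb, V$)
  read b, top V: go to s0, push ε → (s0, bbbbbb, $)
  ε-move, top $: go to s0, push V$ → (s0, bbbbbb, V$)
  read b, top V: go to s0, push ε → (s0, bbbbb, $)
  ε-move, top $: go to s0, push V$ → (s0, bbbbb, V$)
  read b, top V: go to s0, push ε → (s0, bbbb, $)
  ε-move, top $: go to s0, push V$ → (s0, bbbb, V$)
  read b, top V: go to s0, push ε → (s0, bbb, $)
  ε-move, top $: go to s0, push V$ → (s0, bbb, V$)
  read b, top V: go to s0, push ε → (s0, bb, $)
  ε-move, top $: go to s0, push V$ → (s0, bb, V$)
  read b, top V: go to s0, push ε → (s0, b, $)
  ε-move, top $: go to s0, push V$ → (s0, b, V$)
  read b, top V: go to s0, push ε → (s0, ε, $)
  ε-move, top $: go to s0, push V$ → (s0, ε, V$)
All input consumed in state s0 with stack V$.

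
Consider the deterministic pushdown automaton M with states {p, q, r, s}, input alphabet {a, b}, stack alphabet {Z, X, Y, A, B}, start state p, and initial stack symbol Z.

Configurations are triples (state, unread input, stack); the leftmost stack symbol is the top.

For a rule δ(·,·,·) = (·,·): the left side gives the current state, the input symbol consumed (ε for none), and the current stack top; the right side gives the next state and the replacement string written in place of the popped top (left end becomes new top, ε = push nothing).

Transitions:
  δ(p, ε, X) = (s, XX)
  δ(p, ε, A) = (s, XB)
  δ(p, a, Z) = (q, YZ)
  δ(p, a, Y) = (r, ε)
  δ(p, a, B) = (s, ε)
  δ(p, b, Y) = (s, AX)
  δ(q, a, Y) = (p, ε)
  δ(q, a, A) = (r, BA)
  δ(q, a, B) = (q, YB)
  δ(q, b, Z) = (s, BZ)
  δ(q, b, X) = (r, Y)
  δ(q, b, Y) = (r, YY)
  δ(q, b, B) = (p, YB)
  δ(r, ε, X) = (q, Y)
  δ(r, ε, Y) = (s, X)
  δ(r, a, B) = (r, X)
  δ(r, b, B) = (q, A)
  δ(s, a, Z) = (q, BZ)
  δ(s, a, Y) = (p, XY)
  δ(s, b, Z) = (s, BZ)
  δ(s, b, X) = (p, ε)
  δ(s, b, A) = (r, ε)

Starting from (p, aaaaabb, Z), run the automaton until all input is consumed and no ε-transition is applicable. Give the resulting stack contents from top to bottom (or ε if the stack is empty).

(p, aaaaabb, Z) ⊢ (q, aaaabb, YZ) ⊢ (p, aaabb, Z) ⊢ (q, aabb, YZ) ⊢ (p, abb, Z) ⊢ (q, bb, YZ) ⊢ (r, b, YYZ) ⊢ (s, b, XYZ) ⊢ (p, ε, YZ)
All input consumed in state p with stack YZ.

YZ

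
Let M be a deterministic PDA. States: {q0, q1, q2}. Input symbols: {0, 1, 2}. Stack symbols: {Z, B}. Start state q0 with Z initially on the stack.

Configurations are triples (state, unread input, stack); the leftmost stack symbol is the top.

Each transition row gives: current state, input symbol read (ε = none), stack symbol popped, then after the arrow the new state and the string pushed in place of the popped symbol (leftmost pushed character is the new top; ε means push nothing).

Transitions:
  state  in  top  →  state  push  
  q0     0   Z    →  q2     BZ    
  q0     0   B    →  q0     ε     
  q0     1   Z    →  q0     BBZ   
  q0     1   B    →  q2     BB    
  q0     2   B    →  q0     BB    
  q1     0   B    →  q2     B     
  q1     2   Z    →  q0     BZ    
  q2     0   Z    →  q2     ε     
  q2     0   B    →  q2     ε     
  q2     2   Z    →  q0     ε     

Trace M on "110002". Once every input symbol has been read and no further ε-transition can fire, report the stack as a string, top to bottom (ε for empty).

ε

(q0, 110002, Z)
  read 1, top Z: go to q0, push BBZ → (q0, 10002, BBZ)
  read 1, top B: go to q2, push BB → (q2, 0002, BBBZ)
  read 0, top B: go to q2, push ε → (q2, 002, BBZ)
  read 0, top B: go to q2, push ε → (q2, 02, BZ)
  read 0, top B: go to q2, push ε → (q2, 2, Z)
  read 2, top Z: go to q0, push ε → (q0, ε, ε)
All input consumed in state q0 with stack ε.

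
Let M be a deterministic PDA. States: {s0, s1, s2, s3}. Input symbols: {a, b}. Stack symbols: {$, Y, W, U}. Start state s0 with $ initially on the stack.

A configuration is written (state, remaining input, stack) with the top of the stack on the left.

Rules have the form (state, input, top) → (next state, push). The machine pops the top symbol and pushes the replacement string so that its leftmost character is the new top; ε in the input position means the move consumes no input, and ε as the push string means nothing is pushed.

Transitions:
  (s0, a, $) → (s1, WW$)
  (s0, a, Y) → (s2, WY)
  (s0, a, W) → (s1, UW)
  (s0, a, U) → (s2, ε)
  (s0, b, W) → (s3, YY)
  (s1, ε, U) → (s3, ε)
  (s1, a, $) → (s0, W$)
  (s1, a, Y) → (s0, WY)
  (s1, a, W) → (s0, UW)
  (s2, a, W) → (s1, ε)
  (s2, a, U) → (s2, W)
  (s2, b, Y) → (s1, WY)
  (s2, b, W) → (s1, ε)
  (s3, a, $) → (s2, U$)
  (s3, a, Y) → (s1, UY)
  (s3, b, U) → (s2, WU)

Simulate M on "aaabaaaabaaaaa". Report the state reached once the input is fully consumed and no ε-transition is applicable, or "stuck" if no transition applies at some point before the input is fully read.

(s0, aaabaaaabaaaaa, $)
  read a, top $: go to s1, push WW$ → (s1, aabaaaabaaaaa, WW$)
  read a, top W: go to s0, push UW → (s0, abaaaabaaaaa, UWW$)
  read a, top U: go to s2, push ε → (s2, baaaabaaaaa, WW$)
  read b, top W: go to s1, push ε → (s1, aaaabaaaaa, W$)
  read a, top W: go to s0, push UW → (s0, aaabaaaaa, UW$)
  read a, top U: go to s2, push ε → (s2, aabaaaaa, W$)
  read a, top W: go to s1, push ε → (s1, abaaaaa, $)
  read a, top $: go to s0, push W$ → (s0, baaaaa, W$)
  read b, top W: go to s3, push YY → (s3, aaaaa, YY$)
  read a, top Y: go to s1, push UY → (s1, aaaa, UYY$)
  ε-move, top U: go to s3, push ε → (s3, aaaa, YY$)
  read a, top Y: go to s1, push UY → (s1, aaa, UYY$)
  ε-move, top U: go to s3, push ε → (s3, aaa, YY$)
  read a, top Y: go to s1, push UY → (s1, aa, UYY$)
  ε-move, top U: go to s3, push ε → (s3, aa, YY$)
  read a, top Y: go to s1, push UY → (s1, a, UYY$)
  ε-move, top U: go to s3, push ε → (s3, a, YY$)
  read a, top Y: go to s1, push UY → (s1, ε, UYY$)
  ε-move, top U: go to s3, push ε → (s3, ε, YY$)
All input consumed; M is in state s3.

s3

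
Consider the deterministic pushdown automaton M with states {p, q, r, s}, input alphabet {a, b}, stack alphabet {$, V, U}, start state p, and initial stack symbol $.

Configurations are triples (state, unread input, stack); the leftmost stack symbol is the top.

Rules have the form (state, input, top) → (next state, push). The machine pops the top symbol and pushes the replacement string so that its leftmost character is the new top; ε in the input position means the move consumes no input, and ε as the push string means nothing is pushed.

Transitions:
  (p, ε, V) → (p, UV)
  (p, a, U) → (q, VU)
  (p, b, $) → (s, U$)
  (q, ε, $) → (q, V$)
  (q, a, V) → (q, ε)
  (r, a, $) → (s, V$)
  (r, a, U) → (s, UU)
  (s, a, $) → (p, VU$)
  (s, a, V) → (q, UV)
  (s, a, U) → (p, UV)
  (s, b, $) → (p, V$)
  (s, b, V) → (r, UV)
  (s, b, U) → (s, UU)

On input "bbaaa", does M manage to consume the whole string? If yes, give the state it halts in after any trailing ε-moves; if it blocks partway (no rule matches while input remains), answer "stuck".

(p, bbaaa, $) ⊢ (s, baaa, U$) ⊢ (s, aaa, UU$) ⊢ (p, aa, UVU$) ⊢ (q, a, VUVU$) ⊢ (q, ε, UVU$)
All input consumed; M is in state q.

q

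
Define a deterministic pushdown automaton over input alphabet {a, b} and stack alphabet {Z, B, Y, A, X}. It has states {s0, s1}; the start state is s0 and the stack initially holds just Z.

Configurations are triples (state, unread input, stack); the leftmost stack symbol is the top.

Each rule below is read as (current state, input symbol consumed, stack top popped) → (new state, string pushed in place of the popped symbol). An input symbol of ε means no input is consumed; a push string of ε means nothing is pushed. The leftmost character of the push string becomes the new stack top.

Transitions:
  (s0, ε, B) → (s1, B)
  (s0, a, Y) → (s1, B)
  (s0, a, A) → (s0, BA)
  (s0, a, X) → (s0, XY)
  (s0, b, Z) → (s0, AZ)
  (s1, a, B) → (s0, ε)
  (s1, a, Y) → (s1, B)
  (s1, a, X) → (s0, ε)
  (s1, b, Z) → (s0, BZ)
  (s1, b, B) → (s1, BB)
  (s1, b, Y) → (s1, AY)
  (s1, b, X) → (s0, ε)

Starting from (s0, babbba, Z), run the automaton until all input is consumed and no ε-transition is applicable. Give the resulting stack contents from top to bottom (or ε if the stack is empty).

BBBAZ

(s0, babbba, Z) ⊢ (s0, abbba, AZ) ⊢ (s0, bbba, BAZ) ⊢ (s1, bbba, BAZ) ⊢ (s1, bba, BBAZ) ⊢ (s1, ba, BBBAZ) ⊢ (s1, a, BBBBAZ) ⊢ (s0, ε, BBBAZ) ⊢ (s1, ε, BBBAZ)
All input consumed in state s1 with stack BBBAZ.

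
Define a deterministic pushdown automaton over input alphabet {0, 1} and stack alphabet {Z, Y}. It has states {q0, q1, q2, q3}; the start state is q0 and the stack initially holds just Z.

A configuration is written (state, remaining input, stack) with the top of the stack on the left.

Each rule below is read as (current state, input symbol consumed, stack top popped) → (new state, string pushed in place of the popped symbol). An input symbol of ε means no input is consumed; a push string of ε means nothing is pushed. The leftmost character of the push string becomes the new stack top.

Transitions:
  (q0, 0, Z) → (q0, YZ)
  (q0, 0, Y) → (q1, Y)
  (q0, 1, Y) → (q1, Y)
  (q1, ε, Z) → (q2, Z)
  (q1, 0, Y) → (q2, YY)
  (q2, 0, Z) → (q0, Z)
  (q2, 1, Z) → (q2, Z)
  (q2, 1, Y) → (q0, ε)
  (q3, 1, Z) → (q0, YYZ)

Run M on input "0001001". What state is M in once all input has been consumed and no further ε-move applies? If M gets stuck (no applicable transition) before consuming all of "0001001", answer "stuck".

(q0, 0001001, Z) ⊢ (q0, 001001, YZ) ⊢ (q1, 01001, YZ) ⊢ (q2, 1001, YYZ) ⊢ (q0, 001, YZ) ⊢ (q1, 01, YZ) ⊢ (q2, 1, YYZ) ⊢ (q0, ε, YZ)
All input consumed; M is in state q0.

q0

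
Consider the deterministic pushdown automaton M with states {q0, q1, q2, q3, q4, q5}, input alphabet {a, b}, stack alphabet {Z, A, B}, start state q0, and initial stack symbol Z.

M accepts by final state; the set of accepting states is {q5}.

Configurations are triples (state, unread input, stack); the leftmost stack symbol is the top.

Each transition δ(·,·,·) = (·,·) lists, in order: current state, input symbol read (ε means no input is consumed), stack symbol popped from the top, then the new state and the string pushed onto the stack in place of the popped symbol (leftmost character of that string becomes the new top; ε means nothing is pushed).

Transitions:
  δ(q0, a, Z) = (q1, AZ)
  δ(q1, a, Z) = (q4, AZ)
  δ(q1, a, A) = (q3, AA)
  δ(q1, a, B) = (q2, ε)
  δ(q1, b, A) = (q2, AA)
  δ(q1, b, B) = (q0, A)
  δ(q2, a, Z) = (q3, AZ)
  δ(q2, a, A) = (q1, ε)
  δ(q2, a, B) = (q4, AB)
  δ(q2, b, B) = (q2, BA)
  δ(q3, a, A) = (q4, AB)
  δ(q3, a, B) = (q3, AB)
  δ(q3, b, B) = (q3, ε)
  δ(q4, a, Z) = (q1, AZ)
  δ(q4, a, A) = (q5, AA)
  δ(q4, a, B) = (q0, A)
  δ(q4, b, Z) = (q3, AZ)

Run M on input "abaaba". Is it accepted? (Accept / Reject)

Reject

(q0, abaaba, Z) ⊢ (q1, baaba, AZ) ⊢ (q2, aaba, AAZ) ⊢ (q1, aba, AZ) ⊢ (q3, ba, AAZ)
No transition applies at (q3, ba, AAZ); input not fully consumed.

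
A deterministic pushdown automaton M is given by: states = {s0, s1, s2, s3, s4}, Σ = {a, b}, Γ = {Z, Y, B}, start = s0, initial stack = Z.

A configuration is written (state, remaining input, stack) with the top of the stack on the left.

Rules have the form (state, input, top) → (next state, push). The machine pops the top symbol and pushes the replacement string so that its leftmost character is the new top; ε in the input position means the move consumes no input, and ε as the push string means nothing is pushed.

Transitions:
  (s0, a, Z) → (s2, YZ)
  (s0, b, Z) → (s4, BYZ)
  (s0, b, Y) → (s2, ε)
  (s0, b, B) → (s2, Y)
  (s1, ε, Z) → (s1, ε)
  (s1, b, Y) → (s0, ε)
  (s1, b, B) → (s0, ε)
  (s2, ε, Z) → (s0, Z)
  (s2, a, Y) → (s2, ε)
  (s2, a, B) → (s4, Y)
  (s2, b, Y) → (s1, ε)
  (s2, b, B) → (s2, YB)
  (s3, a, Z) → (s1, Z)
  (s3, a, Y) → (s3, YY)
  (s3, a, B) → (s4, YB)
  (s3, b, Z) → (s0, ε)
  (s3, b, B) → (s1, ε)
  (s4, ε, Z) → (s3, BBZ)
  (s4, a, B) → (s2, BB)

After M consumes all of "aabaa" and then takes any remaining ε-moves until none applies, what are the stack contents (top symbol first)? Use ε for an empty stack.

(s0, aabaa, Z)
  read a, top Z: go to s2, push YZ → (s2, abaa, YZ)
  read a, top Y: go to s2, push ε → (s2, baa, Z)
  ε-move, top Z: go to s0, push Z → (s0, baa, Z)
  read b, top Z: go to s4, push BYZ → (s4, aa, BYZ)
  read a, top B: go to s2, push BB → (s2, a, BBYZ)
  read a, top B: go to s4, push Y → (s4, ε, YBYZ)
All input consumed in state s4 with stack YBYZ.

YBYZ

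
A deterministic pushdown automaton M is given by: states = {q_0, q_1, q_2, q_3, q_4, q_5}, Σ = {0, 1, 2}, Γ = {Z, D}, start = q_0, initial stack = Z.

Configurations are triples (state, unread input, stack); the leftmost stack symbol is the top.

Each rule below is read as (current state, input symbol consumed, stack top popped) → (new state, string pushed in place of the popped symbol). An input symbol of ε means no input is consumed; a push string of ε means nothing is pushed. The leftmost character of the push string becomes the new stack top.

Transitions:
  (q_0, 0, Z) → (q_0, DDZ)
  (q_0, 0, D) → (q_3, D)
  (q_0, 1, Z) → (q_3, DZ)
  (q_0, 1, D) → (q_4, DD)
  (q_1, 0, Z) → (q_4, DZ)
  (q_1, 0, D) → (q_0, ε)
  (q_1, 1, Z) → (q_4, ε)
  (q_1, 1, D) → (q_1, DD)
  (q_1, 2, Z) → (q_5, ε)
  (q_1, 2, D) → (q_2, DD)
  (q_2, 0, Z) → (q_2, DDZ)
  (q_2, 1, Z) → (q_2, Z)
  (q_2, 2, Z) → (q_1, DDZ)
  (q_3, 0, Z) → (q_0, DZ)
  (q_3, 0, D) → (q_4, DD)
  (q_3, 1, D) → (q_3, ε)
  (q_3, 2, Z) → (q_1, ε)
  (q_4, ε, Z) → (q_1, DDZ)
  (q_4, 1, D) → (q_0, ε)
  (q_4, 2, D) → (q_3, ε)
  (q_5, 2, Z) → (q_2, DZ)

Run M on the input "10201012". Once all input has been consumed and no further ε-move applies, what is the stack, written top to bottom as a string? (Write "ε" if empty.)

(q_0, 10201012, Z) ⊢ (q_3, 0201012, DZ) ⊢ (q_4, 201012, DDZ) ⊢ (q_3, 01012, DZ) ⊢ (q_4, 1012, DDZ) ⊢ (q_0, 012, DZ) ⊢ (q_3, 12, DZ) ⊢ (q_3, 2, Z) ⊢ (q_1, ε, ε)
All input consumed in state q_1 with stack ε.

ε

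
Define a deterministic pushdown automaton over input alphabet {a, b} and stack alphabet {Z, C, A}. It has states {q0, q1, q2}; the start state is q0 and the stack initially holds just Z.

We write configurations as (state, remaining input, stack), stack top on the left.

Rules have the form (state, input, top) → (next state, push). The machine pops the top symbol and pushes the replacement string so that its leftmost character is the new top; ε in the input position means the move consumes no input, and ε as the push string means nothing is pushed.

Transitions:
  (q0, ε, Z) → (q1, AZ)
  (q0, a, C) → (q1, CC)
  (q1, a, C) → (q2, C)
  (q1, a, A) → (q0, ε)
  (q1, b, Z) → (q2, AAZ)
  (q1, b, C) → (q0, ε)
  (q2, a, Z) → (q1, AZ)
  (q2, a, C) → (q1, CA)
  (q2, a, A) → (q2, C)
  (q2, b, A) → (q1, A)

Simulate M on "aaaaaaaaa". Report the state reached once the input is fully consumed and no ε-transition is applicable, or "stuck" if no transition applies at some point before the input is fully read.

q1

(q0, aaaaaaaaa, Z)
  ε-move, top Z: go to q1, push AZ → (q1, aaaaaaaaa, AZ)
  read a, top A: go to q0, push ε → (q0, aaaaaaaa, Z)
  ε-move, top Z: go to q1, push AZ → (q1, aaaaaaaa, AZ)
  read a, top A: go to q0, push ε → (q0, aaaaaaa, Z)
  ε-move, top Z: go to q1, push AZ → (q1, aaaaaaa, AZ)
  read a, top A: go to q0, push ε → (q0, aaaaaa, Z)
  ε-move, top Z: go to q1, push AZ → (q1, aaaaaa, AZ)
  read a, top A: go to q0, push ε → (q0, aaaaa, Z)
  ε-move, top Z: go to q1, push AZ → (q1, aaaaa, AZ)
  read a, top A: go to q0, push ε → (q0, aaaa, Z)
  ε-move, top Z: go to q1, push AZ → (q1, aaaa, AZ)
  read a, top A: go to q0, push ε → (q0, aaa, Z)
  ε-move, top Z: go to q1, push AZ → (q1, aaa, AZ)
  read a, top A: go to q0, push ε → (q0, aa, Z)
  ε-move, top Z: go to q1, push AZ → (q1, aa, AZ)
  read a, top A: go to q0, push ε → (q0, a, Z)
  ε-move, top Z: go to q1, push AZ → (q1, a, AZ)
  read a, top A: go to q0, push ε → (q0, ε, Z)
  ε-move, top Z: go to q1, push AZ → (q1, ε, AZ)
All input consumed; M is in state q1.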